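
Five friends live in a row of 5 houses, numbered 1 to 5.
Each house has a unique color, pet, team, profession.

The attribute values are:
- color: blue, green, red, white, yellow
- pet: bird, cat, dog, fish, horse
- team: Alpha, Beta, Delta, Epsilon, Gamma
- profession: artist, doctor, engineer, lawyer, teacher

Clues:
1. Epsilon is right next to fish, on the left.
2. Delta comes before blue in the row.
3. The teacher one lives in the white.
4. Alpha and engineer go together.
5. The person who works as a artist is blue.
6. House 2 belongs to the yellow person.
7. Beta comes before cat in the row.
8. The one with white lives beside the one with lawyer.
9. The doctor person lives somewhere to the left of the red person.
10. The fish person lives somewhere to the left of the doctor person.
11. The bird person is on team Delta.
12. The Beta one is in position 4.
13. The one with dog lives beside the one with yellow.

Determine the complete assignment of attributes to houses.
Solution:

House | Color | Pet | Team | Profession
---------------------------------------
  1   | white | dog | Epsilon | teacher
  2   | yellow | fish | Gamma | lawyer
  3   | green | bird | Delta | doctor
  4   | blue | horse | Beta | artist
  5   | red | cat | Alpha | engineer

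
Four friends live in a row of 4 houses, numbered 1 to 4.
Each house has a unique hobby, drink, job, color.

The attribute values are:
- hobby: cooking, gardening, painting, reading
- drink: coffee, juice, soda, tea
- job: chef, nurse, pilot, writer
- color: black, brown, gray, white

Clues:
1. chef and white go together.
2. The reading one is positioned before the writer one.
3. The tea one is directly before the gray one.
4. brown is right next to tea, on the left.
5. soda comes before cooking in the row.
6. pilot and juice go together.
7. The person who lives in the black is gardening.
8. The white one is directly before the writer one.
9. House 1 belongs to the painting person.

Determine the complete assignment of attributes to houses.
Solution:

House | Hobby | Drink | Job | Color
-----------------------------------
  1   | painting | soda | nurse | brown
  2   | reading | tea | chef | white
  3   | cooking | coffee | writer | gray
  4   | gardening | juice | pilot | black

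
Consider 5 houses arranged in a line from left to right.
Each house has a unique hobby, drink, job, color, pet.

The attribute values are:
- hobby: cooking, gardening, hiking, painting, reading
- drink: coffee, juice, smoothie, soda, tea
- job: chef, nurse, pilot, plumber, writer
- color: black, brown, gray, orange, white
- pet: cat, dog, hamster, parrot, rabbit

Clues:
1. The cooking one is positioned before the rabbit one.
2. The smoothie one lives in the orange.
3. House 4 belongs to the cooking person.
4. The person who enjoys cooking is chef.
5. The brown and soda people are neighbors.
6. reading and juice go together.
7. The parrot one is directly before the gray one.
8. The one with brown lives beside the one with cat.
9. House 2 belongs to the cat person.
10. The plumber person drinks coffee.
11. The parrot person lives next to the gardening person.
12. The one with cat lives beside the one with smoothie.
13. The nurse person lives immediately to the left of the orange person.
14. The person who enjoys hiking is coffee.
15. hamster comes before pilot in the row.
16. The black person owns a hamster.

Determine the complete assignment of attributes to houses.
Solution:

House | Hobby | Drink | Job | Color | Pet
-----------------------------------------
  1   | hiking | coffee | plumber | brown | parrot
  2   | gardening | soda | nurse | gray | cat
  3   | painting | smoothie | writer | orange | dog
  4   | cooking | tea | chef | black | hamster
  5   | reading | juice | pilot | white | rabbit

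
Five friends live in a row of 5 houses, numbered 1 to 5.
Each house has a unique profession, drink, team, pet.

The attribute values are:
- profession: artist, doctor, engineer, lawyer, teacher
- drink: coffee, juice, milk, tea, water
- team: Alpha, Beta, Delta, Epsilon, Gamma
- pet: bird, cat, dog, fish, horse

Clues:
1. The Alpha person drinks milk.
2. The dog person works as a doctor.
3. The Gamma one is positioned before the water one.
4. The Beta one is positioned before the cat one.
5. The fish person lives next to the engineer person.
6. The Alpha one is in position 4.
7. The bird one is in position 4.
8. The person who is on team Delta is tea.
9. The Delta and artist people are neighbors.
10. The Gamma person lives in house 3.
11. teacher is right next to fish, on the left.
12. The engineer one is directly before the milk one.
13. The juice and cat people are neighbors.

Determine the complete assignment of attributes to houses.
Solution:

House | Profession | Drink | Team | Pet
---------------------------------------
  1   | teacher | tea | Delta | horse
  2   | artist | juice | Beta | fish
  3   | engineer | coffee | Gamma | cat
  4   | lawyer | milk | Alpha | bird
  5   | doctor | water | Epsilon | dog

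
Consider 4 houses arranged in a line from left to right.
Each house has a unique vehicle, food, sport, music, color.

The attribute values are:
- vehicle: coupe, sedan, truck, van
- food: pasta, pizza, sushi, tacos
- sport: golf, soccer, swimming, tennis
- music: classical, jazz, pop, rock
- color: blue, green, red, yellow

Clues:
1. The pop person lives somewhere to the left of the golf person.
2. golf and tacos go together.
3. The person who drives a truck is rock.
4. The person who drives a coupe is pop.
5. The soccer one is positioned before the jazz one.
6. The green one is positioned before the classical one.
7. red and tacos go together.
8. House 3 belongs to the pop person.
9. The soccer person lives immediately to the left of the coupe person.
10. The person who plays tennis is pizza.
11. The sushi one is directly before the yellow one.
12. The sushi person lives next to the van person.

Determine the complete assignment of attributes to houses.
Solution:

House | Vehicle | Food | Sport | Music | Color
----------------------------------------------
  1   | truck | sushi | swimming | rock | green
  2   | van | pasta | soccer | classical | yellow
  3   | coupe | pizza | tennis | pop | blue
  4   | sedan | tacos | golf | jazz | red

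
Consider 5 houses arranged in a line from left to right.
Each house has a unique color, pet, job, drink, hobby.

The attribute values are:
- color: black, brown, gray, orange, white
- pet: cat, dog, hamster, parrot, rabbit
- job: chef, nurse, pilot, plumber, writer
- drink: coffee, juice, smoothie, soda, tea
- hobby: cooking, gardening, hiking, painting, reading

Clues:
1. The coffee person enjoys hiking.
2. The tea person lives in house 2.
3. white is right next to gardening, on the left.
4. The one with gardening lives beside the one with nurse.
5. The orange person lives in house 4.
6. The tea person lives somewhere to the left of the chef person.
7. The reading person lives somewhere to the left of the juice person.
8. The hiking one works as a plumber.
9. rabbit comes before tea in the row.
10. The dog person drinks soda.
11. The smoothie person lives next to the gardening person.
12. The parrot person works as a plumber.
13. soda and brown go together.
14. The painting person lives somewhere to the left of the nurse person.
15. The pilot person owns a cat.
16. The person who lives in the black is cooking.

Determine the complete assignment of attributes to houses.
Solution:

House | Color | Pet | Job | Drink | Hobby
-----------------------------------------
  1   | white | rabbit | writer | smoothie | painting
  2   | gray | cat | pilot | tea | gardening
  3   | brown | dog | nurse | soda | reading
  4   | orange | parrot | plumber | coffee | hiking
  5   | black | hamster | chef | juice | cooking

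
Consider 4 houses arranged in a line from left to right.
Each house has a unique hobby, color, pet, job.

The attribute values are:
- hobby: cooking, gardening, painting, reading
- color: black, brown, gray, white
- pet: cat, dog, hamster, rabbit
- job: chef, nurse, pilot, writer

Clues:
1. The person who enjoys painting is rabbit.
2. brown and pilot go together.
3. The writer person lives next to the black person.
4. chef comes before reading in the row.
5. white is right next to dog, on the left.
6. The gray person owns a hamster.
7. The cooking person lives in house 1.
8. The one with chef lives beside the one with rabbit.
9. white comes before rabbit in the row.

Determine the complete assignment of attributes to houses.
Solution:

House | Hobby | Color | Pet | Job
---------------------------------
  1   | cooking | white | cat | writer
  2   | gardening | black | dog | chef
  3   | painting | brown | rabbit | pilot
  4   | reading | gray | hamster | nurse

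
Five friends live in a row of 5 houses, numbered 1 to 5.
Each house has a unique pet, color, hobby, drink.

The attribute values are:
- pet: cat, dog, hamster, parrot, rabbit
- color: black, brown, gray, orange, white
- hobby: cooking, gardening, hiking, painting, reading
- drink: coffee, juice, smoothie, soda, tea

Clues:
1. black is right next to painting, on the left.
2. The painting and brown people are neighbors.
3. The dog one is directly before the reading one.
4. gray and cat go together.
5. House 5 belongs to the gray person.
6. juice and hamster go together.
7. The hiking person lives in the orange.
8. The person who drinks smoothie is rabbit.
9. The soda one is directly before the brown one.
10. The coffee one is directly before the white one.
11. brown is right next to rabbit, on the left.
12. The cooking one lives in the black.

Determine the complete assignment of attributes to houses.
Solution:

House | Pet | Color | Hobby | Drink
-----------------------------------
  1   | parrot | black | cooking | coffee
  2   | dog | white | painting | soda
  3   | hamster | brown | reading | juice
  4   | rabbit | orange | hiking | smoothie
  5   | cat | gray | gardening | tea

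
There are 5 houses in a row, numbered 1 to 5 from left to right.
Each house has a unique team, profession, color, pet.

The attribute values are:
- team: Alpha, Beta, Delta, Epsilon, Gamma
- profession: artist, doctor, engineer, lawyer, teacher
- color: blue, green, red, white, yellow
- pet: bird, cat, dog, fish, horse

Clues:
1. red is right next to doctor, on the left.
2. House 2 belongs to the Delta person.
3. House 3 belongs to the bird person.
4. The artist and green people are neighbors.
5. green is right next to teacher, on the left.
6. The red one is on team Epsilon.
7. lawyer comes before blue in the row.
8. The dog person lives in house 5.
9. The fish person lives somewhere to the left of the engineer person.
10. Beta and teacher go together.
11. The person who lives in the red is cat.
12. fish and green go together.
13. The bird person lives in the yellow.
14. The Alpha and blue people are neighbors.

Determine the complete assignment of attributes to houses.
Solution:

House | Team | Profession | Color | Pet
---------------------------------------
  1   | Epsilon | artist | red | cat
  2   | Delta | doctor | green | fish
  3   | Beta | teacher | yellow | bird
  4   | Alpha | lawyer | white | horse
  5   | Gamma | engineer | blue | dog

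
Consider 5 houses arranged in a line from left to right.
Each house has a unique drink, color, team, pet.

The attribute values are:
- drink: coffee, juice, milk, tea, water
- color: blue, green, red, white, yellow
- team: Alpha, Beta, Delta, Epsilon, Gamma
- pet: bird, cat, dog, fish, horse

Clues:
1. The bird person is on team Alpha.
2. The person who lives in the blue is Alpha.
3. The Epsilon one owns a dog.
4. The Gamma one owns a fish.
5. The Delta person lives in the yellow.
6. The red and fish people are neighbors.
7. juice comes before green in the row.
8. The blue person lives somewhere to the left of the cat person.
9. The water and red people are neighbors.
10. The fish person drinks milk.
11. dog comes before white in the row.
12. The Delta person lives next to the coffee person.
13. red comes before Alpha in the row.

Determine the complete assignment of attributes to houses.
Solution:

House | Drink | Color | Team | Pet
----------------------------------
  1   | water | yellow | Delta | horse
  2   | coffee | red | Epsilon | dog
  3   | milk | white | Gamma | fish
  4   | juice | blue | Alpha | bird
  5   | tea | green | Beta | cat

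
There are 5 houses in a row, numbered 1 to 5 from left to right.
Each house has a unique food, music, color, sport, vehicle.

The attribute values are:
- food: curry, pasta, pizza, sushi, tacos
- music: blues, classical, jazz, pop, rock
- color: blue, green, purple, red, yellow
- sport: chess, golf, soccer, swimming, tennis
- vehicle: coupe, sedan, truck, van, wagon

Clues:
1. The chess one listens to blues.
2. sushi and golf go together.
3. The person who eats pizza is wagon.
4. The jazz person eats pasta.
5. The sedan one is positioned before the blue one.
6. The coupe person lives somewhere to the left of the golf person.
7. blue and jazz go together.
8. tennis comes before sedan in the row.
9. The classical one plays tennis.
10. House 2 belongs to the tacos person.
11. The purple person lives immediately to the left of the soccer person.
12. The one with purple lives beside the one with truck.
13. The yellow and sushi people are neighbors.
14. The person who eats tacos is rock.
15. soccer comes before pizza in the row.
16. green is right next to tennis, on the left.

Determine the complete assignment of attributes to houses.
Solution:

House | Food | Music | Color | Sport | Vehicle
----------------------------------------------
  1   | curry | blues | purple | chess | coupe
  2   | tacos | rock | green | soccer | truck
  3   | pizza | classical | yellow | tennis | wagon
  4   | sushi | pop | red | golf | sedan
  5   | pasta | jazz | blue | swimming | van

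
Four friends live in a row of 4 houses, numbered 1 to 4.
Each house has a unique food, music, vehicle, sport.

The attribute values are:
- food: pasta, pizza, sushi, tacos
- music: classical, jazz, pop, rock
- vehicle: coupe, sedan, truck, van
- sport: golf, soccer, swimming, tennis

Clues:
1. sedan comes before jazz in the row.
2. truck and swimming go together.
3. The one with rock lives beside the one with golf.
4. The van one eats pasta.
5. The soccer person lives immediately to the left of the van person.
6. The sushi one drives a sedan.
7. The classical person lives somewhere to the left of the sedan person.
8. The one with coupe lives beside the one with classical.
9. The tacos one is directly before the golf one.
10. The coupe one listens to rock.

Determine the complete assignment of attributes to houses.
Solution:

House | Food | Music | Vehicle | Sport
--------------------------------------
  1   | tacos | rock | coupe | soccer
  2   | pasta | classical | van | golf
  3   | sushi | pop | sedan | tennis
  4   | pizza | jazz | truck | swimming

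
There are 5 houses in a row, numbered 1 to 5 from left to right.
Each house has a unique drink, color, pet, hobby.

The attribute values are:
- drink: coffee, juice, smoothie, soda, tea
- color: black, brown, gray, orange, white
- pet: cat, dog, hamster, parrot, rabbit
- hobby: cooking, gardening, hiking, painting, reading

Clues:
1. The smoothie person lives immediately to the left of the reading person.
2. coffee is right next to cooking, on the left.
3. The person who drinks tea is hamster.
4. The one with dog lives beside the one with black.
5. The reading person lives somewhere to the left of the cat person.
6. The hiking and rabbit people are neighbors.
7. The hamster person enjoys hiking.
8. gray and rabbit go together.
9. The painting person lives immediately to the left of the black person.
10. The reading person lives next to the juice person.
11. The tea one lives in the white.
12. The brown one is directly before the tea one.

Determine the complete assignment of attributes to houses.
Solution:

House | Drink | Color | Pet | Hobby
-----------------------------------
  1   | smoothie | orange | dog | painting
  2   | coffee | black | parrot | reading
  3   | juice | brown | cat | cooking
  4   | tea | white | hamster | hiking
  5   | soda | gray | rabbit | gardening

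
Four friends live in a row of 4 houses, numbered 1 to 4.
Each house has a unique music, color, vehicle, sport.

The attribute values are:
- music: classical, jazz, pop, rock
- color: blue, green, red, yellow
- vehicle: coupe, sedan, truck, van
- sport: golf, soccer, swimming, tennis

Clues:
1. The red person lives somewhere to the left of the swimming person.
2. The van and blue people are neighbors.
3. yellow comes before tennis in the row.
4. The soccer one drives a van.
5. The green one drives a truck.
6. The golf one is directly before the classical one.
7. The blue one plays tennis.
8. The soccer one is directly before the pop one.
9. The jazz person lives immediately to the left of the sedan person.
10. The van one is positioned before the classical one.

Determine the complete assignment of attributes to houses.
Solution:

House | Music | Color | Vehicle | Sport
---------------------------------------
  1   | jazz | yellow | van | soccer
  2   | pop | blue | sedan | tennis
  3   | rock | red | coupe | golf
  4   | classical | green | truck | swimming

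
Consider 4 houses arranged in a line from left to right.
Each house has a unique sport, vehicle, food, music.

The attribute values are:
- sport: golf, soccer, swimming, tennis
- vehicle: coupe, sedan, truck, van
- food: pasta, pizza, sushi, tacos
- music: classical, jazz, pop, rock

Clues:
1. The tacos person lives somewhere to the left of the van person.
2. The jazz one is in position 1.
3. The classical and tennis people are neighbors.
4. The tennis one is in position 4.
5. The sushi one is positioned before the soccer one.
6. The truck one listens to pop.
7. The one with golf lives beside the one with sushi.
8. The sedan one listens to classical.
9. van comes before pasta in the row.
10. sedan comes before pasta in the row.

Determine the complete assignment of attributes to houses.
Solution:

House | Sport | Vehicle | Food | Music
--------------------------------------
  1   | golf | coupe | tacos | jazz
  2   | swimming | van | sushi | rock
  3   | soccer | sedan | pizza | classical
  4   | tennis | truck | pasta | pop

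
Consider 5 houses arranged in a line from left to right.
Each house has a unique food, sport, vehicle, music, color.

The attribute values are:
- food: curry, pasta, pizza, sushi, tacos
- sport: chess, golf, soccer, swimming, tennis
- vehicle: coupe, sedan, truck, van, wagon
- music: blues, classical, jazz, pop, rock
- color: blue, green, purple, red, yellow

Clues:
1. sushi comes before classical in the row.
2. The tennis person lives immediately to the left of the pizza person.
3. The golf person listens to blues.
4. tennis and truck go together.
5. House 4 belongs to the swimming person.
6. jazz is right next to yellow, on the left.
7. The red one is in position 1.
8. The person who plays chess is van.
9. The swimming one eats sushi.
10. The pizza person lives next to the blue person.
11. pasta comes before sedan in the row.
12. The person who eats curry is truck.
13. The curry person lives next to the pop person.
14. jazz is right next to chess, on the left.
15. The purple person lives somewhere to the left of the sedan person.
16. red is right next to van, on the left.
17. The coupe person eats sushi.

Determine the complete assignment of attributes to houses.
Solution:

House | Food | Sport | Vehicle | Music | Color
----------------------------------------------
  1   | curry | tennis | truck | jazz | red
  2   | pizza | chess | van | pop | yellow
  3   | pasta | golf | wagon | blues | blue
  4   | sushi | swimming | coupe | rock | purple
  5   | tacos | soccer | sedan | classical | green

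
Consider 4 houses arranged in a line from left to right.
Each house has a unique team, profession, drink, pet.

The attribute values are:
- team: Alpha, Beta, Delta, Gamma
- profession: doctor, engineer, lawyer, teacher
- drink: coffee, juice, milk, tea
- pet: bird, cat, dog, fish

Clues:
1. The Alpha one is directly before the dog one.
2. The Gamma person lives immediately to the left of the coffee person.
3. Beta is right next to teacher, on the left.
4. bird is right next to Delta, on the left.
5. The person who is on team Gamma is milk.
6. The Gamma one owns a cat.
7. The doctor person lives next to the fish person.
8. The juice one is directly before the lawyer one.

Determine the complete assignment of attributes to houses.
Solution:

House | Team | Profession | Drink | Pet
---------------------------------------
  1   | Gamma | doctor | milk | cat
  2   | Beta | engineer | coffee | fish
  3   | Alpha | teacher | juice | bird
  4   | Delta | lawyer | tea | dog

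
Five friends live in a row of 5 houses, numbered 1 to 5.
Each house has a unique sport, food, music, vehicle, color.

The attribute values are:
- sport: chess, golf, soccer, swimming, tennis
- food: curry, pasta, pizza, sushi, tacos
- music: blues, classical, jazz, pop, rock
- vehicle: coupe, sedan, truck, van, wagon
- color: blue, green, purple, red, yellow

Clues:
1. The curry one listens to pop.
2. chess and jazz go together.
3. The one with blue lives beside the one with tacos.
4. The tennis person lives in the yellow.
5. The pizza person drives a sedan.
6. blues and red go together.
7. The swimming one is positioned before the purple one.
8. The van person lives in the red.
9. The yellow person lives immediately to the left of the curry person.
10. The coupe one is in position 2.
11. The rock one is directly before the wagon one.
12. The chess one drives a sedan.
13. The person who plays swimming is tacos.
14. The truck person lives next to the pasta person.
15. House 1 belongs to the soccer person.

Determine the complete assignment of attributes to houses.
Solution:

House | Sport | Food | Music | Vehicle | Color
----------------------------------------------
  1   | soccer | sushi | classical | truck | green
  2   | tennis | pasta | rock | coupe | yellow
  3   | golf | curry | pop | wagon | blue
  4   | swimming | tacos | blues | van | red
  5   | chess | pizza | jazz | sedan | purple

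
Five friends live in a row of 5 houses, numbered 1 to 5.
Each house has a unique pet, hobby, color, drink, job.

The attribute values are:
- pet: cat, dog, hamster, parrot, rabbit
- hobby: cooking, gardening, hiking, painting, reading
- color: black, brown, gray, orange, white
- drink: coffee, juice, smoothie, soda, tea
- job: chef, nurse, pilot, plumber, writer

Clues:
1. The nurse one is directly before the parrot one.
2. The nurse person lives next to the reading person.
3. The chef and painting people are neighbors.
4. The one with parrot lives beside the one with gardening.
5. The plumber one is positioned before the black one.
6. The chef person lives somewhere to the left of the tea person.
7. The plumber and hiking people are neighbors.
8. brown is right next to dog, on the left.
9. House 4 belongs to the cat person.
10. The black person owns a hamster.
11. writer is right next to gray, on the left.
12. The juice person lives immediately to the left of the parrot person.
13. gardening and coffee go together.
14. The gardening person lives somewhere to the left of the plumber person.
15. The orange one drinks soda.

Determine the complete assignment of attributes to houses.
Solution:

House | Pet | Hobby | Color | Drink | Job
-----------------------------------------
  1   | rabbit | cooking | white | juice | nurse
  2   | parrot | reading | brown | smoothie | writer
  3   | dog | gardening | gray | coffee | chef
  4   | cat | painting | orange | soda | plumber
  5   | hamster | hiking | black | tea | pilot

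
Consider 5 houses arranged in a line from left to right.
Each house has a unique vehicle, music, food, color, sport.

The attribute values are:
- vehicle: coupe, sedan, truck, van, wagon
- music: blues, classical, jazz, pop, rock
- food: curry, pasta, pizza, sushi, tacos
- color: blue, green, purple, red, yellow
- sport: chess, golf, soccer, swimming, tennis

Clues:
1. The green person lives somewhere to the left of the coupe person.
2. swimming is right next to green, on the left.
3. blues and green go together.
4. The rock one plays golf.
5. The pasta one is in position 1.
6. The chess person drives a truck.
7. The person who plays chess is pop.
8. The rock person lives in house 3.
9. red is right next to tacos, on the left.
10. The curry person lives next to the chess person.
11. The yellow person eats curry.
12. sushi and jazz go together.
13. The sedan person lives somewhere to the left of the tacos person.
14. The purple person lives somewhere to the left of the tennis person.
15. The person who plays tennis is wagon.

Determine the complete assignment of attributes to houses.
Solution:

House | Vehicle | Music | Food | Color | Sport
----------------------------------------------
  1   | sedan | classical | pasta | red | swimming
  2   | van | blues | tacos | green | soccer
  3   | coupe | rock | curry | yellow | golf
  4   | truck | pop | pizza | purple | chess
  5   | wagon | jazz | sushi | blue | tennis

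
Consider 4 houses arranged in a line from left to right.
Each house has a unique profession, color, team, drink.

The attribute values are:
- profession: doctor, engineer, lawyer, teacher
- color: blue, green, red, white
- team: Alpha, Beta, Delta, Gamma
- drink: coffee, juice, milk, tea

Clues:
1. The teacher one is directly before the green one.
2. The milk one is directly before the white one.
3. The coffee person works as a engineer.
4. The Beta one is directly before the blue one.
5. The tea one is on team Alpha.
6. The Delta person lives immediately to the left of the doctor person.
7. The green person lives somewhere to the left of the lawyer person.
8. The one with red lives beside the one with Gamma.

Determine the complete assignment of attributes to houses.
Solution:

House | Profession | Color | Team | Drink
-----------------------------------------
  1   | teacher | red | Delta | juice
  2   | doctor | green | Gamma | milk
  3   | engineer | white | Beta | coffee
  4   | lawyer | blue | Alpha | tea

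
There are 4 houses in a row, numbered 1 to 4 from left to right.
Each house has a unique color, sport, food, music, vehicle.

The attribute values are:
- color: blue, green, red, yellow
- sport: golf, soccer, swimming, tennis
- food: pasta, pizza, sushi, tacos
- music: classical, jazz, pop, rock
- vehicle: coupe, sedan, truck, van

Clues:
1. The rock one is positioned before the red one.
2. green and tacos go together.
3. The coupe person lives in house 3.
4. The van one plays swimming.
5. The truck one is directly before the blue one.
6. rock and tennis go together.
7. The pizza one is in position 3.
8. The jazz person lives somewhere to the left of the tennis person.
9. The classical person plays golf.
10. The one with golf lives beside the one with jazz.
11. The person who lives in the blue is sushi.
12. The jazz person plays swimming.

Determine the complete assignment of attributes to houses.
Solution:

House | Color | Sport | Food | Music | Vehicle
----------------------------------------------
  1   | green | golf | tacos | classical | truck
  2   | blue | swimming | sushi | jazz | van
  3   | yellow | tennis | pizza | rock | coupe
  4   | red | soccer | pasta | pop | sedan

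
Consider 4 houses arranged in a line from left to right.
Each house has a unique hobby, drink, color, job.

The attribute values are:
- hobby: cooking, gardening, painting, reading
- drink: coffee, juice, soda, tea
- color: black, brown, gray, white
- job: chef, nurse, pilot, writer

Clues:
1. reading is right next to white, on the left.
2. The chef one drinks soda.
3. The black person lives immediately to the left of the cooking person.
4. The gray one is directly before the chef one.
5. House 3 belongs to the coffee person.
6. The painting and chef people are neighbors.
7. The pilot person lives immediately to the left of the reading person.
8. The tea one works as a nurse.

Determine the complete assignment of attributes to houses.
Solution:

House | Hobby | Drink | Color | Job
-----------------------------------
  1   | painting | juice | gray | pilot
  2   | reading | soda | black | chef
  3   | cooking | coffee | white | writer
  4   | gardening | tea | brown | nurse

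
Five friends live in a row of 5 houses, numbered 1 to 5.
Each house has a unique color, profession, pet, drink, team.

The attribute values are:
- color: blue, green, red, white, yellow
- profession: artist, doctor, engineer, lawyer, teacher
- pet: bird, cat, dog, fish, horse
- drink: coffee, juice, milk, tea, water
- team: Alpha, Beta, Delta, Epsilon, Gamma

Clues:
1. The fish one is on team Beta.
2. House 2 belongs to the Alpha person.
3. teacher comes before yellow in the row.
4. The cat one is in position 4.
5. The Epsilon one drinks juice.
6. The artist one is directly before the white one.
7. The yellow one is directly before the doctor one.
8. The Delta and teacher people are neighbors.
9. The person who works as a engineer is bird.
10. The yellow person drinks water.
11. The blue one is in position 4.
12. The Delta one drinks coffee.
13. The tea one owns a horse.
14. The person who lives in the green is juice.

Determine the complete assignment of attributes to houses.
Solution:

House | Color | Profession | Pet | Drink | Team
-----------------------------------------------
  1   | red | artist | dog | coffee | Delta
  2   | white | teacher | horse | tea | Alpha
  3   | yellow | lawyer | fish | water | Beta
  4   | blue | doctor | cat | milk | Gamma
  5   | green | engineer | bird | juice | Epsilon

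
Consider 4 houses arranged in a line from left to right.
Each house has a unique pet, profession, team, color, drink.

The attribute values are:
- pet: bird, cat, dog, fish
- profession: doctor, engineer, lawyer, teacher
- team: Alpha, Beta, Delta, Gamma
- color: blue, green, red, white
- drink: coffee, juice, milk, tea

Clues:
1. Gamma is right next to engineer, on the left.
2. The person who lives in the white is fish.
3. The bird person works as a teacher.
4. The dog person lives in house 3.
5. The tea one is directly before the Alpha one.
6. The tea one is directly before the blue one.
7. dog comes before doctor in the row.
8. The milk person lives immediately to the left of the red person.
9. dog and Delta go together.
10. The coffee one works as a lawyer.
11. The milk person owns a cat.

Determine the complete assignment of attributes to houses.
Solution:

House | Pet | Profession | Team | Color | Drink
-----------------------------------------------
  1   | bird | teacher | Gamma | green | tea
  2   | cat | engineer | Alpha | blue | milk
  3   | dog | lawyer | Delta | red | coffee
  4   | fish | doctor | Beta | white | juice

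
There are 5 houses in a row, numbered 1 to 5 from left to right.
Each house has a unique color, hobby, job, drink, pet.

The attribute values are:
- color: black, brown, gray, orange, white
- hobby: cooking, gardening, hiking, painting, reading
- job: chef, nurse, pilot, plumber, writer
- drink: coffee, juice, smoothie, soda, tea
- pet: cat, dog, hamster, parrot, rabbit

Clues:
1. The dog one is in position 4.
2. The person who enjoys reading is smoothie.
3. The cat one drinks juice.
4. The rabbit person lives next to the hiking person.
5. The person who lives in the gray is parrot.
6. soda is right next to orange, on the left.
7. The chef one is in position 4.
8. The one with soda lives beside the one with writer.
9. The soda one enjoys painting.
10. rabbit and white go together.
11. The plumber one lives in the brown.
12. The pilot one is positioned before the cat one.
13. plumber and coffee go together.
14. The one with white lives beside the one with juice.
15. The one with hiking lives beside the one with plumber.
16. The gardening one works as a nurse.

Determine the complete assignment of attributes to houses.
Solution:

House | Color | Hobby | Job | Drink | Pet
-----------------------------------------
  1   | white | painting | pilot | soda | rabbit
  2   | orange | hiking | writer | juice | cat
  3   | brown | cooking | plumber | coffee | hamster
  4   | black | reading | chef | smoothie | dog
  5   | gray | gardening | nurse | tea | parrot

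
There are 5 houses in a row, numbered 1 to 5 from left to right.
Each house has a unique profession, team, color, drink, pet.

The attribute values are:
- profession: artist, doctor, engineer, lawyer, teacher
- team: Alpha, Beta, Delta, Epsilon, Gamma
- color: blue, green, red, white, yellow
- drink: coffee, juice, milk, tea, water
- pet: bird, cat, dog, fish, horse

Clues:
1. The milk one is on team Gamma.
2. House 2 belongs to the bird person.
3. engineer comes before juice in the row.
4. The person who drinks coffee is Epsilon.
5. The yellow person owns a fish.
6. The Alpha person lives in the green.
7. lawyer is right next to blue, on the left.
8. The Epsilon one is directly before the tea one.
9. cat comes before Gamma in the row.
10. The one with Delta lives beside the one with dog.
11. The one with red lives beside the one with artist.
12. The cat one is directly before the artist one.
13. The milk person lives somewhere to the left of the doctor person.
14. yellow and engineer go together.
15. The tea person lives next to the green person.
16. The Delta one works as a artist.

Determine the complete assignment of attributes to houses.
Solution:

House | Profession | Team | Color | Drink | Pet
-----------------------------------------------
  1   | lawyer | Epsilon | red | coffee | cat
  2   | artist | Delta | blue | tea | bird
  3   | teacher | Alpha | green | water | dog
  4   | engineer | Gamma | yellow | milk | fish
  5   | doctor | Beta | white | juice | horse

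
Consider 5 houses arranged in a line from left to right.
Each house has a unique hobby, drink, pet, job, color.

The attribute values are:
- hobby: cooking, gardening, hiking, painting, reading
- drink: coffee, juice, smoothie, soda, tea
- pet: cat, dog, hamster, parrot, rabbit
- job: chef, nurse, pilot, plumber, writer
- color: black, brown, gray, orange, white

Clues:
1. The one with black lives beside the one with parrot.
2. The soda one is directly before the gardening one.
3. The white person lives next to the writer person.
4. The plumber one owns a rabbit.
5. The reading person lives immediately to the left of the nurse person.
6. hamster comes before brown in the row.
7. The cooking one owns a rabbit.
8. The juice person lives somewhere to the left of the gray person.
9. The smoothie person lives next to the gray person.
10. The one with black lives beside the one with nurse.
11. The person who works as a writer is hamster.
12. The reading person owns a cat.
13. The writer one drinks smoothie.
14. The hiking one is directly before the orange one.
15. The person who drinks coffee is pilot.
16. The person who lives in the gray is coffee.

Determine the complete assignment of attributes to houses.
Solution:

House | Hobby | Drink | Pet | Job | Color
-----------------------------------------
  1   | reading | juice | cat | chef | black
  2   | hiking | soda | parrot | nurse | white
  3   | gardening | smoothie | hamster | writer | orange
  4   | painting | coffee | dog | pilot | gray
  5   | cooking | tea | rabbit | plumber | brown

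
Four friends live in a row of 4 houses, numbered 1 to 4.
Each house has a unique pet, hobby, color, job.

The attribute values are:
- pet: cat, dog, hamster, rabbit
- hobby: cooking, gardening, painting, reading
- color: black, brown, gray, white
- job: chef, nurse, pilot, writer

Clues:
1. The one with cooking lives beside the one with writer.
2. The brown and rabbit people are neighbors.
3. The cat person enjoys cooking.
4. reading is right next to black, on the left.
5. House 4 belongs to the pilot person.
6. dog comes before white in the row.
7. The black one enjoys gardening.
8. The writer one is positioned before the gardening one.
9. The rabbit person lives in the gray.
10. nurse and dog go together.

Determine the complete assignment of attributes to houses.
Solution:

House | Pet | Hobby | Color | Job
---------------------------------
  1   | cat | cooking | brown | chef
  2   | rabbit | reading | gray | writer
  3   | dog | gardening | black | nurse
  4   | hamster | painting | white | pilot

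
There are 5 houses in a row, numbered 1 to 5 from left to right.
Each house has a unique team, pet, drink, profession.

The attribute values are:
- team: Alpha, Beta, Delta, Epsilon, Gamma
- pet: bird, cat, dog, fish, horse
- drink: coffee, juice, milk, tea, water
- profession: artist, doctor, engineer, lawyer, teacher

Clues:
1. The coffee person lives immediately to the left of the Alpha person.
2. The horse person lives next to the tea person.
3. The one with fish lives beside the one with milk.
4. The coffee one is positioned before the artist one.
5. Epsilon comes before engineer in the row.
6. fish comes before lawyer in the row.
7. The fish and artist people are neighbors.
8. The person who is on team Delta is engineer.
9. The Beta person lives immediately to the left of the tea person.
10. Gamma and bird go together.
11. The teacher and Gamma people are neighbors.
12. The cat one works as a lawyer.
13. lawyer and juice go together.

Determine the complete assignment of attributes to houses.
Solution:

House | Team | Pet | Drink | Profession
---------------------------------------
  1   | Beta | horse | coffee | doctor
  2   | Alpha | fish | tea | teacher
  3   | Gamma | bird | milk | artist
  4   | Epsilon | cat | juice | lawyer
  5   | Delta | dog | water | engineer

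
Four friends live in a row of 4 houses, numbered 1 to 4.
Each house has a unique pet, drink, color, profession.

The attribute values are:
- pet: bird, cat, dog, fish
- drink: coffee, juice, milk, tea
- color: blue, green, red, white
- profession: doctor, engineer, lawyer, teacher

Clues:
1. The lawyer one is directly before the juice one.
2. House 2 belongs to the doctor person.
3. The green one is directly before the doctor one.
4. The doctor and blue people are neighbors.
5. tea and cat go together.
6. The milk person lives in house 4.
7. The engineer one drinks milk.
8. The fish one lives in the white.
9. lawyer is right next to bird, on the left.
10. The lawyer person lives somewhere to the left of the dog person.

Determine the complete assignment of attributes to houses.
Solution:

House | Pet | Drink | Color | Profession
----------------------------------------
  1   | cat | tea | green | lawyer
  2   | bird | juice | red | doctor
  3   | dog | coffee | blue | teacher
  4   | fish | milk | white | engineer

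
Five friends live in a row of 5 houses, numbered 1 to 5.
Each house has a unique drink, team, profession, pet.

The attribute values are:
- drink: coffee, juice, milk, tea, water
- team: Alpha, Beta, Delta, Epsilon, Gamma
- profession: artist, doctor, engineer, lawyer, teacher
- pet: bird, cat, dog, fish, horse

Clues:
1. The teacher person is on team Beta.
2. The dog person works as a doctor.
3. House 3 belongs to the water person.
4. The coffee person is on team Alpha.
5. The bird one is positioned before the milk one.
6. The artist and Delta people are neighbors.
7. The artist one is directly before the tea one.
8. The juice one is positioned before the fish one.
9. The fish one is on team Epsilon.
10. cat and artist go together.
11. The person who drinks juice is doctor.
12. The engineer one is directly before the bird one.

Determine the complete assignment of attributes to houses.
Solution:

House | Drink | Team | Profession | Pet
---------------------------------------
  1   | coffee | Alpha | artist | cat
  2   | tea | Delta | engineer | horse
  3   | water | Beta | teacher | bird
  4   | juice | Gamma | doctor | dog
  5   | milk | Epsilon | lawyer | fish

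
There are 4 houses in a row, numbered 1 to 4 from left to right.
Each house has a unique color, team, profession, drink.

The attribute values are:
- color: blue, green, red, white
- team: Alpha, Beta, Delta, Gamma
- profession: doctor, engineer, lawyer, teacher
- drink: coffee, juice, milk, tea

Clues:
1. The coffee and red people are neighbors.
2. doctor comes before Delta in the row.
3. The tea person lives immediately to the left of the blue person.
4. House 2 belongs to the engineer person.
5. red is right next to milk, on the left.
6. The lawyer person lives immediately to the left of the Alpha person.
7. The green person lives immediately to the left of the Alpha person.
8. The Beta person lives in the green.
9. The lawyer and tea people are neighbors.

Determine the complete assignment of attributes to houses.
Solution:

House | Color | Team | Profession | Drink
-----------------------------------------
  1   | green | Beta | lawyer | coffee
  2   | red | Alpha | engineer | tea
  3   | blue | Gamma | doctor | milk
  4   | white | Delta | teacher | juice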